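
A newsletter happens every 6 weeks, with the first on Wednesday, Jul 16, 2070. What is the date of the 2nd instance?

Aug 27, 2070

The 2nd occurrence is 1 interval after the first: 1 × 42 = 42 days after Jul 16, 2070.
Jul has 31 days — 15 days to the end of Jul leaves 27.
27 days into Aug → Aug 27, 2070.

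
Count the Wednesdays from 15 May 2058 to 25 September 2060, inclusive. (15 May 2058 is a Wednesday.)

124

15 May 2058 is a Wednesday; the first Wednesday on or after it is 15 May 2058.
From 15 May 2058 to 25 September 2060: 230 + 365 + 269 = 864 days (rest of 2058, 2059, to 25 September 2060 in 2060).
864 ÷ 7 = 123 full weeks with remainder 3, so 123 more Wednesdays after the first → 124.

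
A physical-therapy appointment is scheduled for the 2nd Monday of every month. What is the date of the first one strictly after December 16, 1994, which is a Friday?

December 1994 starts on a Thursday; its first Monday is the 5th, so the 2nd Monday is the 12th — December 12, 1994.
That is not after December 16, 1994, so look at January 1995.
January 1995 starts on a Sunday; its first Monday is the 2nd, so the 2nd Monday is the 9th — January 9, 1995.

January 9, 1995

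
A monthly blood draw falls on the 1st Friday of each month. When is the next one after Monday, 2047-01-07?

January 2047 starts on a Tuesday, so its 1st Friday is 2047-01-04 (3 days in).
That is not after 2047-01-07, so look at February 2047.
February 2047 starts on a Friday, so its 1st Friday is 2047-02-01.

2047-02-01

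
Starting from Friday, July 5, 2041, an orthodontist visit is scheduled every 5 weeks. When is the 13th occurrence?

The 13th occurrence is 12 intervals after the first: 12 × 35 = 420 days after July 5, 2041.
July has 31 days — 26 days to the end of July leaves 394.
August has 31 days (363 left).
September has 30 days (333 left).
October has 31 days (302 left).
November has 30 days (272 left).
December has 31 days (241 left).
January has 31 days (210 left).
February has 28 days (182 left).
March has 31 days (151 left).
April has 30 days (121 left).
May has 31 days (90 left).
June has 30 days (60 left).
July has 31 days (29 left).
29 days into August → August 29, 2042.

August 29, 2042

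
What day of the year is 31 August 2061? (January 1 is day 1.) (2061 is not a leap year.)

243

Days in months before August: 31 + 28 + 31 + 30 + 31 + 30 + 31 = 212.
Plus 31 days into August → day 243.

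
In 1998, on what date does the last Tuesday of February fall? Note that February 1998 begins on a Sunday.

February 1998 begins on a Sunday, so the first Tuesday is February 3 (2 days later).
February 1998 has 28 days. Adding weeks: 3, 10, 17, 24 — the last one ≤ 28 is the 24th.

24 February 1998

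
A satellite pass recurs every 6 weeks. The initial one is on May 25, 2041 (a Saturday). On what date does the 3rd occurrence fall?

August 17, 2041

The 3rd occurrence is 2 intervals after the first: 2 × 42 = 84 days after May 25, 2041.
May has 31 days — 6 days to the end of May leaves 78.
June has 30 days (48 left).
July has 31 days (17 left).
17 days into August → August 17, 2041.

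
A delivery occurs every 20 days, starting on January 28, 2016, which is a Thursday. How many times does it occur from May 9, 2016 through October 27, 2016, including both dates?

8

Occurrences land 20·i days after January 28, 2016 for i = 0, 1, 2, …
May 9, 2016 is 102 days after the start; 102 ÷ 20 = 5 remainder 2; since the remainder is 2, round up to i = 6. First occurrence in the window: #7 on May 27, 2016 (6×20 = 120 days in).
October 27, 2016 is 273 days after the start; 273 ÷ 20 = 13 remainder 13. Last occurrence in the window: #14 on October 14, 2016.
Occurrences #7 through #14: 8 in total.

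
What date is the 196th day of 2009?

July 15, 2009

January has 31 days (196 − 31 = 165 remain).
February has 28 days (165 − 28 = 137 remain).
March has 31 days (137 − 31 = 106 remain).
April has 30 days (106 − 30 = 76 remain).
May has 31 days (76 − 31 = 45 remain).
June has 30 days (45 − 30 = 15 remain).
15 into July → July 15.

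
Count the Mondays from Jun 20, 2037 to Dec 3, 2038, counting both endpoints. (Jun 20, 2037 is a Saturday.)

76

Jun 20, 2037 is a Saturday; the first Monday on or after it is Jun 22, 2037 (2 days later).
From Jun 22, 2037 to Dec 3, 2038: 192 + 337 = 529 days (rest of 2037, to Dec 3, 2038 in 2038).
529 ÷ 7 = 75 full weeks with remainder 4, so 75 more Mondays after the first → 76.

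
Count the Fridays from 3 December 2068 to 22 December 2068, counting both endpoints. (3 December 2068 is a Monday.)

3

3 December 2068 is a Monday; the first Friday on or after it is 7 December 2068 (4 days later).
From 7 December 2068 to 22 December 2068 is 22 − 7 = 15 days.
15 ÷ 7 = 2 full weeks with remainder 1, so 2 more Fridays after the first → 3.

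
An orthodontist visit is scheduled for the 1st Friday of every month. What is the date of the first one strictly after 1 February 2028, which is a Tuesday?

February 2028 starts on a Tuesday, so its 1st Friday is 4 February 2028 (3 days in).
4 February 2028 is after 1 February 2028, so that is the next one.

4 February 2028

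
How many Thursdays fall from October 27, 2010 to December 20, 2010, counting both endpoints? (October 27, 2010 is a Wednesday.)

8

October 27, 2010 is a Wednesday; the first Thursday on or after it is October 28, 2010 (1 day later).
From October 28, 2010 to December 20, 2010: 3 + 30 + 20 = 53 days (rest of October, November, December).
53 ÷ 7 = 7 full weeks with remainder 4, so 7 more Thursdays after the first → 8.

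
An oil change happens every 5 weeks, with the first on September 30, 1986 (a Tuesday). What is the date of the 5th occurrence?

The 5th occurrence is 4 intervals after the first: 4 × 35 = 140 days after September 30, 1986.
September has 30 days — 0 days to the end of September leaves 140.
October has 31 days (109 left).
November has 30 days (79 left).
December has 31 days (48 left).
January has 31 days (17 left).
17 days into February → February 17, 1987.

February 17, 1987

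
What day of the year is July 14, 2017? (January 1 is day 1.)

Days in months before July: 31 + 28 + 31 + 30 + 31 + 30 = 181.
Plus 14 days into July → day 195.

195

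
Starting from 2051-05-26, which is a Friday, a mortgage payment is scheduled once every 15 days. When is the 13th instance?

2051-11-22

The 13th occurrence is 12 intervals after the first: 12 × 15 = 180 days after 2051-05-26.
May has 31 days — 5 days to the end of May leaves 175.
June has 30 days (145 left).
July has 31 days (114 left).
August has 31 days (83 left).
September has 30 days (53 left).
October has 31 days (22 left).
22 days into November → 2051-11-22.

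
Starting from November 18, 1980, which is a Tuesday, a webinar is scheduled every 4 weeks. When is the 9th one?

The 9th occurrence is 8 intervals after the first: 8 × 28 = 224 days after November 18, 1980.
November has 30 days — 12 days to the end of November leaves 212.
December has 31 days (181 left).
January has 31 days (150 left).
February has 28 days (122 left).
March has 31 days (91 left).
April has 30 days (61 left).
May has 31 days (30 left).
30 days into June → June 30, 1981.

June 30, 1981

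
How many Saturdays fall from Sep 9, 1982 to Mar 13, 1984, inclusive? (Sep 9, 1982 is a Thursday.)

Sep 9, 1982 is a Thursday; the first Saturday on or after it is Sep 11, 1982 (2 days later).
From Sep 11, 1982 to Mar 13, 1984: 111 + 365 + 73 = 549 days (rest of 1982, 1983, to Mar 13, 1984 in 1984).
549 ÷ 7 = 78 full weeks with remainder 3, so 78 more Saturdays after the first → 79.

79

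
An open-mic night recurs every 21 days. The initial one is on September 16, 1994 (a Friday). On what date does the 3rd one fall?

October 28, 1994

The 3rd occurrence is 2 intervals after the first: 2 × 21 = 42 days after September 16, 1994.
September has 30 days — 14 days to the end of September leaves 28.
28 days into October → October 28, 1994.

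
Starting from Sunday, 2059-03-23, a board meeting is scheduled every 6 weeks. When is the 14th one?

2060-09-19

The 14th occurrence is 13 intervals after the first: 13 × 42 = 546 days after 2059-03-23.
March has 31 days — 8 days to the end of March leaves 538.
From end of March to end of 2059 is 275 days (263 left).
January has 31 days (232 left).
February has 29 days (203 left).
March has 31 days (172 left).
April has 30 days (142 left).
May has 31 days (111 left).
June has 30 days (81 left).
July has 31 days (50 left).
August has 31 days (19 left).
19 days into September → 2060-09-19.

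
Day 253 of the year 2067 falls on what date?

January has 31 days (253 − 31 = 222 remain).
February has 28 days (222 − 28 = 194 remain).
March has 31 days (194 − 31 = 163 remain).
April has 30 days (163 − 30 = 133 remain).
May has 31 days (133 − 31 = 102 remain).
June has 30 days (102 − 30 = 72 remain).
July has 31 days (72 − 31 = 41 remain).
August has 31 days (41 − 31 = 10 remain).
10 into September → September 10.

10 September 2067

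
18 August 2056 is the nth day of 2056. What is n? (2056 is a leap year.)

231

Days in months before August: 31 + 29 + 31 + 30 + 31 + 30 + 31 = 213.
Plus 18 days into August → day 231.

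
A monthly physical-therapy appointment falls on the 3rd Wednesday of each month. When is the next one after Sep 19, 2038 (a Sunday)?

Oct 20, 2038

Sep 2038 starts on a Wednesday; its first Wednesday is the 1st, so the 3rd Wednesday is the 15th — Sep 15, 2038.
That is not after Sep 19, 2038, so look at Oct 2038.
Oct 2038 starts on a Friday; its first Wednesday is the 6th, so the 3rd Wednesday is the 20th — Oct 20, 2038.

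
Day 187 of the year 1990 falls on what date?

January has 31 days (187 − 31 = 156 remain).
February has 28 days (156 − 28 = 128 remain).
March has 31 days (128 − 31 = 97 remain).
April has 30 days (97 − 30 = 67 remain).
May has 31 days (67 − 31 = 36 remain).
June has 30 days (36 − 30 = 6 remain).
6 into July → July 6.

July 6, 1990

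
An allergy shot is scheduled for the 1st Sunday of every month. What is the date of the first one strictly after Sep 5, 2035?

Oct 7, 2035

Sep 2035 starts on a Saturday, so its 1st Sunday is Sep 2, 2035 (1 day in).
That is not after Sep 5, 2035, so look at Oct 2035.
Oct 2035 starts on a Monday, so its 1st Sunday is Oct 7, 2035 (6 days in).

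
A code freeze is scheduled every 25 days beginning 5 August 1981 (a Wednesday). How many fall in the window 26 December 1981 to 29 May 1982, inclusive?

6

Occurrences land 25·i days after 5 August 1981 for i = 0, 1, 2, …
26 December 1981 is 143 days after the start; 143 ÷ 25 = 5 remainder 18; since the remainder is 18, round up to i = 6. First occurrence in the window: #7 on 2 January 1982 (6×25 = 150 days in).
29 May 1982 is 297 days after the start; 297 ÷ 25 = 11 remainder 22. Last occurrence in the window: #12 on 7 May 1982.
Occurrences #7 through #12: 6 in total.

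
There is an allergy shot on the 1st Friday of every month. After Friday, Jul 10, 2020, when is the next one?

Jul 2020 starts on a Wednesday, so its 1st Friday is Jul 3, 2020 (2 days in).
That is not after Jul 10, 2020, so look at Aug 2020.
Aug 2020 starts on a Saturday, so its 1st Friday is Aug 7, 2020 (6 days in).

Aug 7, 2020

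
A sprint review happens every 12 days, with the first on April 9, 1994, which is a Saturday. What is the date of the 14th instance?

September 12, 1994

The 14th occurrence is 13 intervals after the first: 13 × 12 = 156 days after April 9, 1994.
April has 30 days — 21 days to the end of April leaves 135.
May has 31 days (104 left).
June has 30 days (74 left).
July has 31 days (43 left).
August has 31 days (12 left).
12 days into September → September 12, 1994.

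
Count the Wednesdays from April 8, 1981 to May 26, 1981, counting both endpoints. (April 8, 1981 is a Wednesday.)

7

April 8, 1981 is a Wednesday; the first Wednesday on or after it is April 8, 1981.
From April 8, 1981 to May 26, 1981: 22 + 26 = 48 days (rest of April, May).
48 ÷ 7 = 6 full weeks with remainder 6, so 6 more Wednesdays after the first → 7.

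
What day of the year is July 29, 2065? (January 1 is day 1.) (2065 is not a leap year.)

Days in months before July: 31 + 28 + 31 + 30 + 31 + 30 = 181.
Plus 29 days into July → day 210.

210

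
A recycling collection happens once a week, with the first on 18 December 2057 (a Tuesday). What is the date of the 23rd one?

21 May 2058

The 23rd occurrence is 22 intervals after the first: 22 × 7 = 154 days after 18 December 2057.
December has 31 days — 13 days to the end of December leaves 141.
January has 31 days (110 left).
February has 28 days (82 left).
March has 31 days (51 left).
April has 30 days (21 left).
21 days into May → 21 May 2058.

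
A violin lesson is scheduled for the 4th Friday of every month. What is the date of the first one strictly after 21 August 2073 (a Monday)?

25 August 2073

August 2073 starts on a Tuesday; its first Friday is the 4th, so the 4th Friday is the 25th — 25 August 2073.
25 August 2073 is after 21 August 2073, so that is the next one.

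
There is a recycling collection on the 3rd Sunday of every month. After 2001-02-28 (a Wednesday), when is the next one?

February 2001 starts on a Thursday; its first Sunday is the 4th, so the 3rd Sunday is the 18th — 2001-02-18.
That is not after 2001-02-28, so look at March 2001.
March 2001 starts on a Thursday; its first Sunday is the 4th, so the 3rd Sunday is the 18th — 2001-03-18.

2001-03-18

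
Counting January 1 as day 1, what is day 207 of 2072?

25 July 2072

January has 31 days (207 − 31 = 176 remain).
February has 29 days (176 − 29 = 147 remain).
March has 31 days (147 − 31 = 116 remain).
April has 30 days (116 − 30 = 86 remain).
May has 31 days (86 − 31 = 55 remain).
June has 30 days (55 − 30 = 25 remain).
25 into July → July 25.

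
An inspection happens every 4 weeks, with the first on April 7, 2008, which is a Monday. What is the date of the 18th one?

The 18th occurrence is 17 intervals after the first: 17 × 28 = 476 days after April 7, 2008.
April has 30 days — 23 days to the end of April leaves 453.
From end of April to end of 2008 is 245 days (208 left).
January has 31 days (177 left).
February has 28 days (149 left).
March has 31 days (118 left).
April has 30 days (88 left).
May has 31 days (57 left).
June has 30 days (27 left).
27 days into July → July 27, 2009.

July 27, 2009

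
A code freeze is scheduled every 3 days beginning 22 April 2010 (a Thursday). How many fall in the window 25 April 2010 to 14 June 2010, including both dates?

17

Occurrences land 3·i days after 22 April 2010 for i = 0, 1, 2, …
25 April 2010 is 3 days after the start; 3 ÷ 3 = 1 remainder 0. First occurrence in the window: #2 on 25 April 2010 (1×3 = 3 days in).
14 June 2010 is 53 days after the start; 53 ÷ 3 = 17 remainder 2. Last occurrence in the window: #18 on 12 June 2010.
Occurrences #2 through #18: 17 in total.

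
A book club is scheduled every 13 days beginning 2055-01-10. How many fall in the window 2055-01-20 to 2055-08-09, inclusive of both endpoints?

Occurrences land 13·i days after 2055-01-10 for i = 0, 1, 2, …
2055-01-20 is 10 days after the start; 10 ÷ 13 = 0 remainder 10; since the remainder is 10, round up to i = 1. First occurrence in the window: #2 on 2055-01-23 (1×13 = 13 days in).
2055-08-09 is 211 days after the start; 211 ÷ 13 = 16 remainder 3. Last occurrence in the window: #17 on 2055-08-06.
Occurrences #2 through #17: 16 in total.

16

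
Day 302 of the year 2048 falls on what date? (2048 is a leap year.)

Oct 28, 2048

Jan has 31 days (302 − 31 = 271 remain).
Feb has 29 days (271 − 29 = 242 remain).
Mar has 31 days (242 − 31 = 211 remain).
Apr has 30 days (211 − 30 = 181 remain).
May has 31 days (181 − 31 = 150 remain).
Jun has 30 days (150 − 30 = 120 remain).
Jul has 31 days (120 − 31 = 89 remain).
Aug has 31 days (89 − 31 = 58 remain).
Sep has 30 days (58 − 30 = 28 remain).
28 into Oct → Oct 28.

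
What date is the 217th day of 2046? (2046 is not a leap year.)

2046-08-05

January has 31 days (217 − 31 = 186 remain).
February has 28 days (186 − 28 = 158 remain).
March has 31 days (158 − 31 = 127 remain).
April has 30 days (127 − 30 = 97 remain).
May has 31 days (97 − 31 = 66 remain).
June has 30 days (66 − 30 = 36 remain).
July has 31 days (36 − 31 = 5 remain).
5 into August → August 5.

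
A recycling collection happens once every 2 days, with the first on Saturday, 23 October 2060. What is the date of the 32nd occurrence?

The 32nd occurrence is 31 intervals after the first: 31 × 2 = 62 days after 23 October 2060.
October has 31 days — 8 days to the end of October leaves 54.
November has 30 days (24 left).
24 days into December → 24 December 2060.

24 December 2060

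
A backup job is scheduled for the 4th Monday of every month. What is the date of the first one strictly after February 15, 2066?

February 2066 starts on a Monday; its first Monday is the 1st, so the 4th Monday is the 22nd — February 22, 2066.
February 22, 2066 is after February 15, 2066, so that is the next one.

February 22, 2066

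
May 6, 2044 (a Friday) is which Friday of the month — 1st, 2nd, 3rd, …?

Day 6 falls in week ⌈6/7⌉ of the month.
Days 1–7 hold the 1st Friday, 8–14 the 2nd, 15–21 the 3rd, 22–28 the 4th, 29–31 the 5th.
6 is in the range for the 1st.

1st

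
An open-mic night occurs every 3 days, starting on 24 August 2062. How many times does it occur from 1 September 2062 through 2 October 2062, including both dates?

Occurrences land 3·i days after 24 August 2062 for i = 0, 1, 2, …
1 September 2062 is 8 days after the start; 8 ÷ 3 = 2 remainder 2; since the remainder is 2, round up to i = 3. First occurrence in the window: #4 on 2 September 2062 (3×3 = 9 days in).
2 October 2062 is 39 days after the start; 39 ÷ 3 = 13 remainder 0. Last occurrence in the window: #14 on 2 October 2062.
Occurrences #4 through #14: 11 in total.

11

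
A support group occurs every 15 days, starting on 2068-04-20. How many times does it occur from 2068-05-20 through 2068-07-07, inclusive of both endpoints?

Occurrences land 15·i days after 2068-04-20 for i = 0, 1, 2, …
2068-05-20 is 30 days after the start; 30 ÷ 15 = 2 remainder 0. First occurrence in the window: #3 on 2068-05-20 (2×15 = 30 days in).
2068-07-07 is 78 days after the start; 78 ÷ 15 = 5 remainder 3. Last occurrence in the window: #6 on 2068-07-04.
Occurrences #3 through #6: 4 in total.

4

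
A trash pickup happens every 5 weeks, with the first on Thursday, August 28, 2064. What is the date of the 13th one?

October 22, 2065

The 13th occurrence is 12 intervals after the first: 12 × 35 = 420 days after August 28, 2064.
August has 31 days — 3 days to the end of August leaves 417.
From end of August to end of 2064 is 122 days (295 left).
January has 31 days (264 left).
February has 28 days (236 left).
March has 31 days (205 left).
April has 30 days (175 left).
May has 31 days (144 left).
June has 30 days (114 left).
July has 31 days (83 left).
August has 31 days (52 left).
September has 30 days (22 left).
22 days into October → October 22, 2065.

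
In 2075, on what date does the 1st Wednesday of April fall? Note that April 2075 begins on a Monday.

April 2075 begins on a Monday, so the first Wednesday is April 3 (2 days later).

2075-04-03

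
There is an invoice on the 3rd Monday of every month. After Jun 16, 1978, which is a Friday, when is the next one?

Jun 1978 starts on a Thursday; its first Monday is the 5th, so the 3rd Monday is the 19th — Jun 19, 1978.
Jun 19, 1978 is after Jun 16, 1978, so that is the next one.

Jun 19, 1978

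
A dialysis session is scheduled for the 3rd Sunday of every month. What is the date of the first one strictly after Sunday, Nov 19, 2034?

Dec 17, 2034

Nov 2034 starts on a Wednesday; its first Sunday is the 5th, so the 3rd Sunday is the 19th — Nov 19, 2034.
That is not after Nov 19, 2034, so look at Dec 2034.
Dec 2034 starts on a Friday; its first Sunday is the 3rd, so the 3rd Sunday is the 17th — Dec 17, 2034.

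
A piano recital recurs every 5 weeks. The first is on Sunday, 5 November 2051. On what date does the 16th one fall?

13 April 2053

The 16th occurrence is 15 intervals after the first: 15 × 35 = 525 days after 5 November 2051.
November has 30 days — 25 days to the end of November leaves 500.
From end of November to end of 2051 is 31 days (469 left).
2052 has 366 days (103 left).
January has 31 days (72 left).
February has 28 days (44 left).
March has 31 days (13 left).
13 days into April → 13 April 2053.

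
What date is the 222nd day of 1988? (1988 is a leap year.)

August 9, 1988

January has 31 days (222 − 31 = 191 remain).
February has 29 days (191 − 29 = 162 remain).
March has 31 days (162 − 31 = 131 remain).
April has 30 days (131 − 30 = 101 remain).
May has 31 days (101 − 31 = 70 remain).
June has 30 days (70 − 30 = 40 remain).
July has 31 days (40 − 31 = 9 remain).
9 into August → August 9.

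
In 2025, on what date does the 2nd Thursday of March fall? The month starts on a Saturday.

March 2025 begins on a Saturday, so the first Thursday is March 6 (5 days later).
The 2nd Thursday is 1 weeks later: 6 + 7 = 13.

March 13, 2025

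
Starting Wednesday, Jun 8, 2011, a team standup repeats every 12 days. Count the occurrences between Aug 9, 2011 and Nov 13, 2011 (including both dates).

Occurrences land 12·i days after Jun 8, 2011 for i = 0, 1, 2, …
Aug 9, 2011 is 62 days after the start; 62 ÷ 12 = 5 remainder 2; since the remainder is 2, round up to i = 6. First occurrence in the window: #7 on Aug 19, 2011 (6×12 = 72 days in).
Nov 13, 2011 is 158 days after the start; 158 ÷ 12 = 13 remainder 2. Last occurrence in the window: #14 on Nov 11, 2011.
Occurrences #7 through #14: 8 in total.

8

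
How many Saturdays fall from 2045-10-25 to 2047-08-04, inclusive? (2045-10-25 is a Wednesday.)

2045-10-25 is a Wednesday; the first Saturday on or after it is 2045-10-28 (3 days later).
From 2045-10-28 to 2047-08-04: 64 + 365 + 216 = 645 days (rest of 2045, 2046, to 2047-08-04 in 2047).
645 ÷ 7 = 92 full weeks with remainder 1, so 92 more Saturdays after the first → 93.

93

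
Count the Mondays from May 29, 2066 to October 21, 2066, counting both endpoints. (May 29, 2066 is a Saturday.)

May 29, 2066 is a Saturday; the first Monday on or after it is May 31, 2066 (2 days later).
From May 31, 2066 to October 21, 2066: 0 + 30 + 31 + 31 + 30 + 21 = 143 days (rest of May, June, July, August, September, October).
143 ÷ 7 = 20 full weeks with remainder 3, so 20 more Mondays after the first → 21.

21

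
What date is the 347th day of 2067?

January has 31 days (347 − 31 = 316 remain).
February has 28 days (316 − 28 = 288 remain).
March has 31 days (288 − 31 = 257 remain).
April has 30 days (257 − 30 = 227 remain).
May has 31 days (227 − 31 = 196 remain).
June has 30 days (196 − 30 = 166 remain).
July has 31 days (166 − 31 = 135 remain).
August has 31 days (135 − 31 = 104 remain).
September has 30 days (104 − 30 = 74 remain).
October has 31 days (74 − 31 = 43 remain).
November has 30 days (43 − 30 = 13 remain).
13 into December → December 13.

December 13, 2067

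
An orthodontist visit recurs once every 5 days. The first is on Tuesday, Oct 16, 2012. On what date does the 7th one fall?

Nov 15, 2012

The 7th occurrence is 6 intervals after the first: 6 × 5 = 30 days after Oct 16, 2012.
Oct has 31 days — 15 days to the end of Oct leaves 15.
15 days into Nov → Nov 15, 2012.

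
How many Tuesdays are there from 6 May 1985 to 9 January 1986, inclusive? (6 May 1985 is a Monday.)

36

6 May 1985 is a Monday; the first Tuesday on or after it is 7 May 1985 (1 day later).
From 7 May 1985 to 9 January 1986: 24 + 30 + 31 + 31 + 30 + 31 + 30 + 31 + 9 = 247 days (rest of May, June, July, August, September, October, November, December, January).
247 ÷ 7 = 35 full weeks with remainder 2, so 35 more Tuesdays after the first → 36.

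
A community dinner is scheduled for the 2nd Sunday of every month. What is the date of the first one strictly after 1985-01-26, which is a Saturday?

1985-02-10

January 1985 starts on a Tuesday; its first Sunday is the 6th, so the 2nd Sunday is the 13th — 1985-01-13.
That is not after 1985-01-26, so look at February 1985.
February 1985 starts on a Friday; its first Sunday is the 3rd, so the 2nd Sunday is the 10th — 1985-02-10.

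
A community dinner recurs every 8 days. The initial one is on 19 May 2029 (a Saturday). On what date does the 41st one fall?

The 41st occurrence is 40 intervals after the first: 40 × 8 = 320 days after 19 May 2029.
May has 31 days — 12 days to the end of May leaves 308.
June has 30 days (278 left).
July has 31 days (247 left).
August has 31 days (216 left).
September has 30 days (186 left).
October has 31 days (155 left).
November has 30 days (125 left).
December has 31 days (94 left).
January has 31 days (63 left).
February has 28 days (35 left).
March has 31 days (4 left).
4 days into April → 4 April 2030.

4 April 2030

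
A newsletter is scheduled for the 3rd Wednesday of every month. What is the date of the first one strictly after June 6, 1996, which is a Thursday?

June 19, 1996

June 1996 starts on a Saturday; its first Wednesday is the 5th, so the 3rd Wednesday is the 19th — June 19, 1996.
June 19, 1996 is after June 6, 1996, so that is the next one.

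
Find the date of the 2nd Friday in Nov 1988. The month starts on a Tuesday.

Nov 11, 1988

Nov 1988 begins on a Tuesday, so the first Friday is Nov 4 (3 days later).
The 2nd Friday is 1 weeks later: 4 + 7 = 11.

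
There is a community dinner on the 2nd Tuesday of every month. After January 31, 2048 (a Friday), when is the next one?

February 11, 2048

January 2048 starts on a Wednesday; its first Tuesday is the 7th, so the 2nd Tuesday is the 14th — January 14, 2048.
That is not after January 31, 2048, so look at February 2048.
February 2048 starts on a Saturday; its first Tuesday is the 4th, so the 2nd Tuesday is the 11th — February 11, 2048.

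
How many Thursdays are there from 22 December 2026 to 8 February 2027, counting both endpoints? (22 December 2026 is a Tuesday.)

7

22 December 2026 is a Tuesday; the first Thursday on or after it is 24 December 2026 (2 days later).
From 24 December 2026 to 8 February 2027: 7 + 31 + 8 = 46 days (rest of December, January, February).
46 ÷ 7 = 6 full weeks with remainder 4, so 6 more Thursdays after the first → 7.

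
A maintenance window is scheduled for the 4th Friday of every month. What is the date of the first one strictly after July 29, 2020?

July 2020 starts on a Wednesday; its first Friday is the 3rd, so the 4th Friday is the 24th — July 24, 2020.
That is not after July 29, 2020, so look at August 2020.
August 2020 starts on a Saturday; its first Friday is the 7th, so the 4th Friday is the 28th — August 28, 2020.

August 28, 2020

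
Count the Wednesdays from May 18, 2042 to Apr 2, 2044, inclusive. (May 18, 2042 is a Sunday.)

98

May 18, 2042 is a Sunday; the first Wednesday on or after it is May 21, 2042 (3 days later).
From May 21, 2042 to Apr 2, 2044: 224 + 365 + 93 = 682 days (rest of 2042, 2043, to Apr 2, 2044 in 2044).
682 ÷ 7 = 97 full weeks with remainder 3, so 97 more Wednesdays after the first → 98.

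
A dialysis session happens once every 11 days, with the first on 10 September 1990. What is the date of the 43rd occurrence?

The 43rd occurrence is 42 intervals after the first: 42 × 11 = 462 days after 10 September 1990.
September has 30 days — 20 days to the end of September leaves 442.
From end of September to end of 1990 is 92 days (350 left).
January has 31 days (319 left).
February has 28 days (291 left).
March has 31 days (260 left).
April has 30 days (230 left).
May has 31 days (199 left).
June has 30 days (169 left).
July has 31 days (138 left).
August has 31 days (107 left).
September has 30 days (77 left).
October has 31 days (46 left).
November has 30 days (16 left).
16 days into December → 16 December 1991.

16 December 1991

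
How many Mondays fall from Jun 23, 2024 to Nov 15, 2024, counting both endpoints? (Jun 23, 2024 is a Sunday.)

Jun 23, 2024 is a Sunday; the first Monday on or after it is Jun 24, 2024 (1 day later).
From Jun 24, 2024 to Nov 15, 2024: 6 + 31 + 31 + 30 + 31 + 15 = 144 days (rest of Jun, Jul, Aug, Sep, Oct, Nov).
144 ÷ 7 = 20 full weeks with remainder 4, so 20 more Mondays after the first → 21.

21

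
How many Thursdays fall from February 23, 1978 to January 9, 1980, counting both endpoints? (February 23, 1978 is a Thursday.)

February 23, 1978 is a Thursday; the first Thursday on or after it is February 23, 1978.
From February 23, 1978 to January 9, 1980: 311 + 365 + 9 = 685 days (rest of 1978, 1979, to January 9, 1980 in 1980).
685 ÷ 7 = 97 full weeks with remainder 6, so 97 more Thursdays after the first → 98.

98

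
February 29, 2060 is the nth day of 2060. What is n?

60

Days in months before February: 31 = 31.
Plus 29 days into February → day 60.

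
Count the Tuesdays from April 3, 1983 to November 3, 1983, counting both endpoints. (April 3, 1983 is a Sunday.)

April 3, 1983 is a Sunday; the first Tuesday on or after it is April 5, 1983 (2 days later).
From April 5, 1983 to November 3, 1983: 25 + 31 + 30 + 31 + 31 + 30 + 31 + 3 = 212 days (rest of April, May, June, July, August, September, October, November).
212 ÷ 7 = 30 full weeks with remainder 2, so 30 more Tuesdays after the first → 31.

31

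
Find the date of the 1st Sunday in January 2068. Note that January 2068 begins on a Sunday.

January 2068 begins on a Sunday, so the first Sunday is January 1.

2068-01-01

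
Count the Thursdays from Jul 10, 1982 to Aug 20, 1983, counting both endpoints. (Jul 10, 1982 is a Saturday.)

58

Jul 10, 1982 is a Saturday; the first Thursday on or after it is Jul 15, 1982 (5 days later).
From Jul 15, 1982 to Aug 20, 1983: 169 + 232 = 401 days (rest of 1982, to Aug 20, 1983 in 1983).
401 ÷ 7 = 57 full weeks with remainder 2, so 57 more Thursdays after the first → 58.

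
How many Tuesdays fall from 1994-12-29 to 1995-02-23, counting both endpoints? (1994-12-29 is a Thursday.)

8

1994-12-29 is a Thursday; the first Tuesday on or after it is 1995-01-03 (5 days later).
From 1995-01-03 to 1995-02-23: 28 + 23 = 51 days (rest of January, February).
51 ÷ 7 = 7 full weeks with remainder 2, so 7 more Tuesdays after the first → 8.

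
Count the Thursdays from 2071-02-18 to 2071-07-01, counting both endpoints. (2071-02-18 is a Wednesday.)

19

2071-02-18 is a Wednesday; the first Thursday on or after it is 2071-02-19 (1 day later).
From 2071-02-19 to 2071-07-01: 9 + 31 + 30 + 31 + 30 + 1 = 132 days (rest of February, March, April, May, June, July).
132 ÷ 7 = 18 full weeks with remainder 6, so 18 more Thursdays after the first → 19.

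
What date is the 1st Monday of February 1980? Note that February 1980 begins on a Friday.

1980-02-04

February 1980 begins on a Friday, so the first Monday is February 4 (3 days later).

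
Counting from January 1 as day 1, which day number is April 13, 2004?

Days in months before April: 31 + 29 + 31 = 91.
Plus 13 days into April → day 104.

104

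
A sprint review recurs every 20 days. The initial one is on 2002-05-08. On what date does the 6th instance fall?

The 6th occurrence is 5 intervals after the first: 5 × 20 = 100 days after 2002-05-08.
May has 31 days — 23 days to the end of May leaves 77.
June has 30 days (47 left).
July has 31 days (16 left).
16 days into August → 2002-08-16.

2002-08-16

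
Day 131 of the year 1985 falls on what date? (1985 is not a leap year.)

January has 31 days (131 − 31 = 100 remain).
February has 28 days (100 − 28 = 72 remain).
March has 31 days (72 − 31 = 41 remain).
April has 30 days (41 − 30 = 11 remain).
11 into May → May 11.

May 11, 1985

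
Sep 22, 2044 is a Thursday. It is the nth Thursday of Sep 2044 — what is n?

Day 22 falls in week ⌈22/7⌉ of the month.
Days 1–7 hold the 1st Thursday, 8–14 the 2nd, 15–21 the 3rd, 22–28 the 4th, 29–31 the 5th.
22 is in the range for the 4th.

4th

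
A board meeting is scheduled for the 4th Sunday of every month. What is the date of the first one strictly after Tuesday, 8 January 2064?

January 2064 starts on a Tuesday; its first Sunday is the 6th, so the 4th Sunday is the 27th — 27 January 2064.
27 January 2064 is after 8 January 2064, so that is the next one.

27 January 2064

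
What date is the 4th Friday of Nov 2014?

Nov 2014 begins on a Saturday, so the first Friday is Nov 7 (6 days later).
The 4th Friday is 3 weeks later: 7 + 21 = 28.

Nov 28, 2014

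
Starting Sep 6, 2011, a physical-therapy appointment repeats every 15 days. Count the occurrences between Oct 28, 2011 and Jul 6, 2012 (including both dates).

17

Occurrences land 15·i days after Sep 6, 2011 for i = 0, 1, 2, …
Oct 28, 2011 is 52 days after the start; 52 ÷ 15 = 3 remainder 7; since the remainder is 7, round up to i = 4. First occurrence in the window: #5 on Nov 5, 2011 (4×15 = 60 days in).
Jul 6, 2012 is 304 days after the start; 304 ÷ 15 = 20 remainder 4. Last occurrence in the window: #21 on Jul 2, 2012.
Occurrences #5 through #21: 17 in total.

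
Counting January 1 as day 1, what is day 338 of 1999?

January has 31 days (338 − 31 = 307 remain).
February has 28 days (307 − 28 = 279 remain).
March has 31 days (279 − 31 = 248 remain).
April has 30 days (248 − 30 = 218 remain).
May has 31 days (218 − 31 = 187 remain).
June has 30 days (187 − 30 = 157 remain).
July has 31 days (157 − 31 = 126 remain).
August has 31 days (126 − 31 = 95 remain).
September has 30 days (95 − 30 = 65 remain).
October has 31 days (65 − 31 = 34 remain).
November has 30 days (34 − 30 = 4 remain).
4 into December → December 4.

December 4, 1999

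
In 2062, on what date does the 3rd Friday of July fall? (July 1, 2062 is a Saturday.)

July 2062 begins on a Saturday, so the first Friday is July 7 (6 days later).
The 3rd Friday is 2 weeks later: 7 + 14 = 21.

2062-07-21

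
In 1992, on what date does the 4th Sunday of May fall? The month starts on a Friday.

May 24, 1992

May 1992 begins on a Friday, so the first Sunday is May 3 (2 days later).
The 4th Sunday is 3 weeks later: 3 + 21 = 24.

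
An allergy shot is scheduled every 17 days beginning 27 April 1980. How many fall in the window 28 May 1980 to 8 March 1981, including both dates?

17

Occurrences land 17·i days after 27 April 1980 for i = 0, 1, 2, …
28 May 1980 is 31 days after the start; 31 ÷ 17 = 1 remainder 14; since the remainder is 14, round up to i = 2. First occurrence in the window: #3 on 31 May 1980 (2×17 = 34 days in).
8 March 1981 is 315 days after the start; 315 ÷ 17 = 18 remainder 9. Last occurrence in the window: #19 on 27 February 1981.
Occurrences #3 through #19: 17 in total.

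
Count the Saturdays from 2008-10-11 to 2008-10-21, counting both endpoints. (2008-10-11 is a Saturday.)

2

2008-10-11 is a Saturday; the first Saturday on or after it is 2008-10-11.
From 2008-10-11 to 2008-10-21 is 21 − 11 = 10 days.
10 ÷ 7 = 1 full weeks with remainder 3, so 1 more Saturdays after the first → 2.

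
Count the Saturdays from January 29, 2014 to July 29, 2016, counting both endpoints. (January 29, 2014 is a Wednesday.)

January 29, 2014 is a Wednesday; the first Saturday on or after it is February 1, 2014 (3 days later).
From February 1, 2014 to July 29, 2016: 333 + 365 + 211 = 909 days (rest of 2014, 2015, to July 29, 2016 in 2016).
909 ÷ 7 = 129 full weeks with remainder 6, so 129 more Saturdays after the first → 130.

130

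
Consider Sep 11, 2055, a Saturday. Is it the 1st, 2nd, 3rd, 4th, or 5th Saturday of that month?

2nd

Day 11 falls in week ⌈11/7⌉ of the month.
Days 1–7 hold the 1st Saturday, 8–14 the 2nd, 15–21 the 3rd, 22–28 the 4th, 29–31 the 5th.
11 is in the range for the 2nd.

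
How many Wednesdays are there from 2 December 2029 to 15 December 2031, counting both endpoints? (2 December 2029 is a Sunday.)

2 December 2029 is a Sunday; the first Wednesday on or after it is 5 December 2029 (3 days later).
From 5 December 2029 to 15 December 2031: 26 + 365 + 349 = 740 days (rest of 2029, 2030, to 15 December 2031 in 2031).
740 ÷ 7 = 105 full weeks with remainder 5, so 105 more Wednesdays after the first → 106.

106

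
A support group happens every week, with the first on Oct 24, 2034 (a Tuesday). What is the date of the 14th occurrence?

The 14th occurrence is 13 intervals after the first: 13 × 7 = 91 days after Oct 24, 2034.
Oct has 31 days — 7 days to the end of Oct leaves 84.
Nov has 30 days (54 left).
Dec has 31 days (23 left).
23 days into Jan → Jan 23, 2035.

Jan 23, 2035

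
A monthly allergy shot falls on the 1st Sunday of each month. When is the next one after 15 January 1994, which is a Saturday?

6 February 1994

January 1994 starts on a Saturday, so its 1st Sunday is 2 January 1994 (1 day in).
That is not after 15 January 1994, so look at February 1994.
February 1994 starts on a Tuesday, so its 1st Sunday is 6 February 1994 (5 days in).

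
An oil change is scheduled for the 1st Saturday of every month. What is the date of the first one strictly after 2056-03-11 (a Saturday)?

March 2056 starts on a Wednesday, so its 1st Saturday is 2056-03-04 (3 days in).
That is not after 2056-03-11, so look at April 2056.
April 2056 starts on a Saturday, so its 1st Saturday is 2056-04-01.

2056-04-01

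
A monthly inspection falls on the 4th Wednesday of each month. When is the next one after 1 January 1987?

28 January 1987

January 1987 starts on a Thursday; its first Wednesday is the 7th, so the 4th Wednesday is the 28th — 28 January 1987.
28 January 1987 is after 1 January 1987, so that is the next one.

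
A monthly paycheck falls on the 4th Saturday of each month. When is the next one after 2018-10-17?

2018-10-27

October 2018 starts on a Monday; its first Saturday is the 6th, so the 4th Saturday is the 27th — 2018-10-27.
2018-10-27 is after 2018-10-17, so that is the next one.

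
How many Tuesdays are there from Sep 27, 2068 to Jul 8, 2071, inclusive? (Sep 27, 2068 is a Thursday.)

145

Sep 27, 2068 is a Thursday; the first Tuesday on or after it is Oct 2, 2068 (5 days later).
From Oct 2, 2068 to Jul 8, 2071: 90 + 365 + 365 + 189 = 1009 days (rest of 2068, 2069, 2070, to Jul 8, 2071 in 2071).
1009 ÷ 7 = 144 full weeks with remainder 1, so 144 more Tuesdays after the first → 145.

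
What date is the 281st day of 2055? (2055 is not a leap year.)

January has 31 days (281 − 31 = 250 remain).
February has 28 days (250 − 28 = 222 remain).
March has 31 days (222 − 31 = 191 remain).
April has 30 days (191 − 30 = 161 remain).
May has 31 days (161 − 31 = 130 remain).
June has 30 days (130 − 30 = 100 remain).
July has 31 days (100 − 31 = 69 remain).
August has 31 days (69 − 31 = 38 remain).
September has 30 days (38 − 30 = 8 remain).
8 into October → October 8.

8 October 2055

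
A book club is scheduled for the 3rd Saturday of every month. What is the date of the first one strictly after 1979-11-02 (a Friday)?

November 1979 starts on a Thursday; its first Saturday is the 3rd, so the 3rd Saturday is the 17th — 1979-11-17.
1979-11-17 is after 1979-11-02, so that is the next one.

1979-11-17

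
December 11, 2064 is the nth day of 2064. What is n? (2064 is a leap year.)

346

Days in months before December: 31 + 29 + 31 + 30 + 31 + 30 + 31 + 31 + 30 + 31 + 30 = 335.
Plus 11 days into December → day 346.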